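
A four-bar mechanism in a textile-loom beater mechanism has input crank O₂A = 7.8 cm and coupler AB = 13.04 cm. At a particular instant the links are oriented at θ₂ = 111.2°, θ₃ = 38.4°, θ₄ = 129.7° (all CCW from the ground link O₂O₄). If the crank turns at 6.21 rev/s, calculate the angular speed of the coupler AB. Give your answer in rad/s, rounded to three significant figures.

7.41

ω₂ = 39.02 rad/s (from 6.21 rev/s).
Differentiating the loop-closure r₂e^{iθ₂}+r₃e^{iθ₃}=r₁+r₄e^{iθ₄} gives r₂ω₂e^{iθ₂}+r₃ω₃e^{iθ₃}=r₄ω₄e^{iθ₄}.
Eliminating the other unknown: ω₃ = r₂ω₂ sin(θ₄−θ₂) / [r₃ sin(θ₃−θ₄)].
Numerator sine = +0.31730; denominator sine = -0.99974.
Result = 0.078·39.02·(+0.31730) / (0.1304·(-0.99974)) = -7.4076 rad/s; magnitude 7.4076 rad/s.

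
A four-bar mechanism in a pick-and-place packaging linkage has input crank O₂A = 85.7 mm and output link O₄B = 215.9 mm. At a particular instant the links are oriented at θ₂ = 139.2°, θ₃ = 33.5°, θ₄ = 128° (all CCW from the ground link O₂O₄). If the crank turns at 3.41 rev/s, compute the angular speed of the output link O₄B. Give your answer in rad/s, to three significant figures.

ω₂ = 21.43 rad/s (from 3.41 rev/s).
Differentiating the loop-closure r₂e^{iθ₂}+r₃e^{iθ₃}=r₁+r₄e^{iθ₄} gives r₂ω₂e^{iθ₂}+r₃ω₃e^{iθ₃}=r₄ω₄e^{iθ₄}.
Eliminating the other unknown: ω₄ = r₂ω₂ sin(θ₂−θ₃) / [r₄ sin(θ₄−θ₃)].
Numerator sine = +0.96269; denominator sine = +0.99692.
Result = 0.0857·21.43·(+0.96269) / (0.2159·(+0.99692)) = +8.2128 rad/s; magnitude 8.2128 rad/s.

8.21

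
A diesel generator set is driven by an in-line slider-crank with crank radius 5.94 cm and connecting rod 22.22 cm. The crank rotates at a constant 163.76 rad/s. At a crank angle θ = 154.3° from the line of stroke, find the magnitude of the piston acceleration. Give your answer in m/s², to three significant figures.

1160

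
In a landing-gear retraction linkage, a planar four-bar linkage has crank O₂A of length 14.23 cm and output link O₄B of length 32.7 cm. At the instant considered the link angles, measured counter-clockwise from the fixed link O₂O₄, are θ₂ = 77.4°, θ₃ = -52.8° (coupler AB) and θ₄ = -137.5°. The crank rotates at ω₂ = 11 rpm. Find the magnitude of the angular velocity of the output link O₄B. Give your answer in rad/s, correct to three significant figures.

ω₂ = 1.152 rad/s (from 11 rpm).
Differentiating the loop-closure r₂e^{iθ₂}+r₃e^{iθ₃}=r₁+r₄e^{iθ₄} gives r₂ω₂e^{iθ₂}+r₃ω₃e^{iθ₃}=r₄ω₄e^{iθ₄}.
Eliminating the other unknown: ω₄ = r₂ω₂ sin(θ₂−θ₃) / [r₄ sin(θ₄−θ₃)].
Numerator sine = +0.76380; denominator sine = -0.99572.
Result = 0.1423·1.152·(+0.76380) / (0.327·(-0.99572)) = -0.38452 rad/s; magnitude 0.38452 rad/s.

0.385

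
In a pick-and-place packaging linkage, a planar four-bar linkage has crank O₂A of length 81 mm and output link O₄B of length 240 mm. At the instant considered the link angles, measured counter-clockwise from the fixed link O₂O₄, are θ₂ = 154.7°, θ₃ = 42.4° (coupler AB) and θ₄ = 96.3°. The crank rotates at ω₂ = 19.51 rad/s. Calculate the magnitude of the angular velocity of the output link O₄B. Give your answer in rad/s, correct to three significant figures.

ω₂ = 19.51 rad/s
Differentiating the loop-closure r₂e^{iθ₂}+r₃e^{iθ₃}=r₁+r₄e^{iθ₄} gives r₂ω₂e^{iθ₂}+r₃ω₃e^{iθ₃}=r₄ω₄e^{iθ₄}.
Eliminating the other unknown: ω₄ = r₂ω₂ sin(θ₂−θ₃) / [r₄ sin(θ₄−θ₃)].
Numerator sine = +0.92521; denominator sine = +0.80799.
Result = 0.081·19.51·(+0.92521) / (0.24·(+0.80799)) = +7.5399 rad/s; magnitude 7.5399 rad/s.

7.54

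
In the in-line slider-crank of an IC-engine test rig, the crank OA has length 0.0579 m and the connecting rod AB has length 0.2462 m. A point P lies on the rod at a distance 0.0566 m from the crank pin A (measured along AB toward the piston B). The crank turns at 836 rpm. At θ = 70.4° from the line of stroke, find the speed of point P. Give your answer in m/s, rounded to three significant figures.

ω = 87.55 rad/s.  Crank-pin speed |V_A| = rω = 5.0689 m/s, perpendicular to OA.
Rod angle: sinφ = −(r/L) sinθ ⇒ φ = -12.800°; ω_rod = −rω cosθ/√(L²−r²sin²θ) = -7.0825 rad/s.
V_P = V_A + ω_rod × AP, with AP = 0.0566 m along the rod.
Components: V_Px = −rω sinθ − a·ω_rod·sinφ = -4.864 m/s;  V_Py = rω cosθ + a·ω_rod·cosφ = +1.3095 m/s.
|V_P| = √(V_Px² + V_Py²) = 5.0372 m/s.

5.04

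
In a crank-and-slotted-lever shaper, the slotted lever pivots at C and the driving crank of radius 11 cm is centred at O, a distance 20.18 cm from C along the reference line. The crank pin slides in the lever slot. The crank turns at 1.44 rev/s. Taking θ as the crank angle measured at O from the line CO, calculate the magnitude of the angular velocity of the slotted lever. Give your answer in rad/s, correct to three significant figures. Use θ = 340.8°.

ω = 9.048 rad/s (from 1.44 rev/s).
Crank pin A relative to C: A = (d + r cosθ, r sinθ); lever angle φ = atan2(r sinθ, d + r cosθ).
Differentiating tanφ: φ̇ = rω(d cosθ + r)/(d² + r² + 2dr cosθ).
d² + r² + 2dr cosθ = |CA|² = 0.0947498 m²;  d cosθ + r = +0.30058 m.
|ω_lever| = |0.11·9.048·+0.30058| / 0.0947498 = 3.1573 rad/s.

3.16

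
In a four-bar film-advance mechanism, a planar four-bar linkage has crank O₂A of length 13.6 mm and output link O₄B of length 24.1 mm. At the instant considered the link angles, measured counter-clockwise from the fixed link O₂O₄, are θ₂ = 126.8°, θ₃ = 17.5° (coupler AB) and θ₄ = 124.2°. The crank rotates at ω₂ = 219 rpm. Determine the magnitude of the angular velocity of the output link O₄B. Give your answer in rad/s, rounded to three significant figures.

12.8

ω₂ = 22.93 rad/s (from 219 rpm).
Differentiating the loop-closure r₂e^{iθ₂}+r₃e^{iθ₃}=r₁+r₄e^{iθ₄} gives r₂ω₂e^{iθ₂}+r₃ω₃e^{iθ₃}=r₄ω₄e^{iθ₄}.
Eliminating the other unknown: ω₄ = r₂ω₂ sin(θ₂−θ₃) / [r₄ sin(θ₄−θ₃)].
Numerator sine = +0.94380; denominator sine = +0.95782.
Result = 0.0136·22.93·(+0.94380) / (0.0241·(+0.95782)) = +12.752 rad/s; magnitude 12.752 rad/s.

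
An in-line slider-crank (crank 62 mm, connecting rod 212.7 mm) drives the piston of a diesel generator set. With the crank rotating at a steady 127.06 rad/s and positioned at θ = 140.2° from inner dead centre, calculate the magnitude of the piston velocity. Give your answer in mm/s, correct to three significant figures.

ω = 127.1 rad/s
For an in-line slider-crank, x = r cosθ + √(L² − r² sin²θ), so v = −rω sinθ·[1 + r cosθ/√(L² − r² sin²θ)].
With r = 0.062 m, L = 0.2127 m, θ = 140.2°: √(L² − r² sin²θ) = 0.20896 m.
v = −0.062·127.1·0.64011·[1 + 0.062·-0.76828/0.20896] = -3.8931 m/s.
|v| = 3.8931 m/s = 3893.1 mm/s.

3890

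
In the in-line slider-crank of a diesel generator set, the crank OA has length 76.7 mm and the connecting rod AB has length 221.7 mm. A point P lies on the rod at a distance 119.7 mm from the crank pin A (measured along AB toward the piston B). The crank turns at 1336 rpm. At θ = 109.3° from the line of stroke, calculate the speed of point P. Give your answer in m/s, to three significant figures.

ω = 139.9 rad/s.  Crank-pin speed |V_A| = rω = 10.731 m/s, perpendicular to OA.
Rod angle: sinφ = −(r/L) sinθ ⇒ φ = -19.058°; ω_rod = −rω cosθ/√(L²−r²sin²θ) = +16.925 rad/s.
V_P = V_A + ω_rod × AP, with AP = 0.1197 m along the rod.
Components: V_Px = −rω sinθ − a·ω_rod·sinφ = -9.4662 m/s;  V_Py = rω cosθ + a·ω_rod·cosφ = -1.6318 m/s.
|V_P| = √(V_Px² + V_Py²) = 9.6058 m/s.

9.61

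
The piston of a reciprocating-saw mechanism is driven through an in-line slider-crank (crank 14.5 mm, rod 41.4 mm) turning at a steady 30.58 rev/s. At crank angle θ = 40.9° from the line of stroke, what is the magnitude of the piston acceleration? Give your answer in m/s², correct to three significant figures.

ω = 2π·30.6 = 192.1 rad/s
x(θ) = r cosθ + √(L² − r² sin²θ); with ω constant, a = ω²·d²x/dθ².
d²x/dθ² = −r cosθ − r²(cos2θ)/√u − r⁴ sin²2θ/(4u^{3/2}),  u = L² − r² sin²θ = 0.00162383 m².
Substituting r = 0.0145 m, L = 0.0414 m, θ = 40.9°: d²x/dθ² = -0.01187 m.
a = ω²·d²x/dθ² = (192.1)²·(-0.01187) = -438.19 m/s²;  |a| = 438.19 m/s².

438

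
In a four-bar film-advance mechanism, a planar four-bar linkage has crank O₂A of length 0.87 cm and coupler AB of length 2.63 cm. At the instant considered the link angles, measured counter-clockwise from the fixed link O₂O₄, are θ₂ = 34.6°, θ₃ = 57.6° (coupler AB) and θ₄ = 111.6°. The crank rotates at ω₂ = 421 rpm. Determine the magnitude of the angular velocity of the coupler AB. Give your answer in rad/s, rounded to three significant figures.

17.6

ω₂ = 44.09 rad/s (from 421 rpm).
Differentiating the loop-closure r₂e^{iθ₂}+r₃e^{iθ₃}=r₁+r₄e^{iθ₄} gives r₂ω₂e^{iθ₂}+r₃ω₃e^{iθ₃}=r₄ω₄e^{iθ₄}.
Eliminating the other unknown: ω₃ = r₂ω₂ sin(θ₄−θ₂) / [r₃ sin(θ₃−θ₄)].
Numerator sine = +0.97437; denominator sine = -0.80902.
Result = 0.0087·44.09·(+0.97437) / (0.0263·(-0.80902)) = -17.565 rad/s; magnitude 17.565 rad/s.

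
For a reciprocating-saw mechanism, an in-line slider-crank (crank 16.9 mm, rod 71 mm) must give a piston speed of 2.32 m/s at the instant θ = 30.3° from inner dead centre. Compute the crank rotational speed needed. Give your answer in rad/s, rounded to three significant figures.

225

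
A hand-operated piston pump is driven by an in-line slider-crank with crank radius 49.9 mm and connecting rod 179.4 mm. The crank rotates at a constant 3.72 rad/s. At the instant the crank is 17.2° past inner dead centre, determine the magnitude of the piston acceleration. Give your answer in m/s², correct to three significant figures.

0.820

ω = 3.72 rad/s
x(θ) = r cosθ + √(L² − r² sin²θ); with ω constant, a = ω²·d²x/dθ².
d²x/dθ² = −r cosθ − r²(cos2θ)/√u − r⁴ sin²2θ/(4u^{3/2}),  u = L² − r² sin²θ = 0.0319666 m².
Substituting r = 0.0499 m, L = 0.1794 m, θ = 17.2°: d²x/dθ² = -0.059246 m.
a = ω²·d²x/dθ² = (3.72)²·(-0.059246) = -0.81987 m/s²;  |a| = 0.81987 m/s².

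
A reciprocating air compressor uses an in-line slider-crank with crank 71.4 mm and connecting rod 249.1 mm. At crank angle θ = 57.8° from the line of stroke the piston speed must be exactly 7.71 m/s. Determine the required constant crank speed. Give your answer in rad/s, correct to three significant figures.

For an in-line slider-crank, |v_piston| = rω|sinθ|·[1 + r cosθ/√(L² − r² sin²θ)].
With r = 0.0714 m, L = 0.2491 m, θ = 57.8°: the bracketed kinematic factor |dx/dθ| = 0.06993 m.
ω = v/|dx/dθ| = 7.71/0.06993 = 110.25 rad/s.

110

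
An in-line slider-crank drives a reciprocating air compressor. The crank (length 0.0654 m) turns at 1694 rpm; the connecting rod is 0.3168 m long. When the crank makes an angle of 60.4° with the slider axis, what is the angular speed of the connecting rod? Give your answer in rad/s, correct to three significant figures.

ω = 177.4 rad/s (converted from 1694 rpm).
The rod makes angle φ with the slider axis where L sinφ = r sinθ; differentiating, L cosφ·φ̇ = r ω cosθ.
L cosφ = √(L² − r² sin²θ) = 0.31165 m.
|ω_rod| = r ω |cosθ| / √(L² − r² sin²θ) = 0.0654·177.4·0.49394/0.31165 = 18.387 rad/s.

18.4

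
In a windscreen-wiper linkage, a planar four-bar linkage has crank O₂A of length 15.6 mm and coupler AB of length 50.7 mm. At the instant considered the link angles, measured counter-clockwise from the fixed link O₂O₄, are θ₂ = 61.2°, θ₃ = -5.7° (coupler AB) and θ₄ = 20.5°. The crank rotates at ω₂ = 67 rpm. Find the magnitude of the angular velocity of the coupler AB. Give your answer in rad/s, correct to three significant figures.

ω₂ = 7.016 rad/s (from 67 rpm).
Differentiating the loop-closure r₂e^{iθ₂}+r₃e^{iθ₃}=r₁+r₄e^{iθ₄} gives r₂ω₂e^{iθ₂}+r₃ω₃e^{iθ₃}=r₄ω₄e^{iθ₄}.
Eliminating the other unknown: ω₃ = r₂ω₂ sin(θ₄−θ₂) / [r₃ sin(θ₃−θ₄)].
Numerator sine = -0.65210; denominator sine = -0.44151.
Result = 0.0156·7.016·(-0.65210) / (0.0507·(-0.44151)) = +3.1886 rad/s; magnitude 3.1886 rad/s.

3.19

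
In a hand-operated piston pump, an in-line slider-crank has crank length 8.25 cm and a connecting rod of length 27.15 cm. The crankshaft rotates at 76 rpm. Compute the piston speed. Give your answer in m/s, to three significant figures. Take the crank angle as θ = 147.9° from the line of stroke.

0.258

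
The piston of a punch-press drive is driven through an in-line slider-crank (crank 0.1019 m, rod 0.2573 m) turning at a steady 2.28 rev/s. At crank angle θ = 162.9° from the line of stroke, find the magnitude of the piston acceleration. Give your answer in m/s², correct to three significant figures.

13.0

ω = 2π·2.28 = 14.33 rad/s
x(θ) = r cosθ + √(L² − r² sin²θ); with ω constant, a = ω²·d²x/dθ².
d²x/dθ² = −r cosθ − r²(cos2θ)/√u − r⁴ sin²2θ/(4u^{3/2}),  u = L² − r² sin²θ = 0.0653055 m².
Substituting r = 0.1019 m, L = 0.2573 m, θ = 162.9°: d²x/dθ² = +0.063279 m.
a = ω²·d²x/dθ² = (14.33)²·(+0.063279) = +12.986 m/s²;  |a| = 12.986 m/s².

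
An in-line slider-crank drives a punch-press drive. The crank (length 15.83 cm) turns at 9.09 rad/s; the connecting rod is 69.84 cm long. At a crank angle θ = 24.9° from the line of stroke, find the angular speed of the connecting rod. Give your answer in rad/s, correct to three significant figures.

1.88

ω = 9.09 rad/s
The rod makes angle φ with the slider axis where L sinφ = r sinθ; differentiating, L cosφ·φ̇ = r ω cosθ.
L cosφ = √(L² − r² sin²θ) = 0.69521 m.
|ω_rod| = r ω |cosθ| / √(L² − r² sin²θ) = 0.1583·9.09·0.90704/0.69521 = 1.8774 rad/s.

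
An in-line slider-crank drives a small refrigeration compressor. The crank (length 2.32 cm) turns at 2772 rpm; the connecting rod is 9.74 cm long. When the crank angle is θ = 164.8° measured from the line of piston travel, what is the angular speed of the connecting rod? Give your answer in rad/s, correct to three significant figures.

ω = 290.3 rad/s (converted from 2772 rpm).
The rod makes angle φ with the slider axis where L sinφ = r sinθ; differentiating, L cosφ·φ̇ = r ω cosθ.
L cosφ = √(L² − r² sin²θ) = 0.09721 m.
|ω_rod| = r ω |cosθ| / √(L² − r² sin²θ) = 0.0232·290.3·0.96502/0.09721 = 66.855 rad/s.

66.9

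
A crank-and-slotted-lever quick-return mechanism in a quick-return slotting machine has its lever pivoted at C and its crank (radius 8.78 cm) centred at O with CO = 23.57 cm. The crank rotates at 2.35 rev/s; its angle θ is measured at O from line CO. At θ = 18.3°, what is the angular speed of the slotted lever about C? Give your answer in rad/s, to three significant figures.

ω = 14.77 rad/s (from 2.35 rev/s).
Crank pin A relative to C: A = (d + r cosθ, r sinθ); lever angle φ = atan2(r sinθ, d + r cosθ).
Differentiating tanφ: φ̇ = rω(d cosθ + r)/(d² + r² + 2dr cosθ).
d² + r² + 2dr cosθ = |CA|² = 0.102559 m²;  d cosθ + r = +0.31158 m.
|ω_lever| = |0.0878·14.77·+0.31158| / 0.102559 = 3.9386 rad/s.

3.94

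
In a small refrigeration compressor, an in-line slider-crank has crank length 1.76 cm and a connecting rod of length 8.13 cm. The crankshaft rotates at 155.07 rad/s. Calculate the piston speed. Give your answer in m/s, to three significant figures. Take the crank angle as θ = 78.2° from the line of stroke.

2.79

ω = 155.1 rad/s
For an in-line slider-crank, x = r cosθ + √(L² − r² sin²θ), so v = −rω sinθ·[1 + r cosθ/√(L² − r² sin²θ)].
With r = 0.0176 m, L = 0.0813 m, θ = 78.2°: √(L² − r² sin²θ) = 0.079454 m.
v = −0.0176·155.1·0.97887·[1 + 0.0176·0.20450/0.079454] = -2.7926 m/s.
|v| = 2.7926 m/s.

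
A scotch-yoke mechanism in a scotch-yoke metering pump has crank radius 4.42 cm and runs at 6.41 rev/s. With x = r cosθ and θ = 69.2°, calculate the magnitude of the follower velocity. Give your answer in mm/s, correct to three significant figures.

ω = 40.28 rad/s (from 6.41 rev/s).
x = r cosθ ⇒ ẋ = −rω sinθ.
|v| = rω|sinθ| = 0.0442·40.28·|sin 69.2°| = 1.6641 m/s = 1664.1 mm/s.

1660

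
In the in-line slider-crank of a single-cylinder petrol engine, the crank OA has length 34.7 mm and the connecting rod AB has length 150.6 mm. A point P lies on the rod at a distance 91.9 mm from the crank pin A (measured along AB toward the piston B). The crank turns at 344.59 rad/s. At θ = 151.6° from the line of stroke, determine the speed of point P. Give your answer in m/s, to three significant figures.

6.45

ω = 344.6 rad/s.  Crank-pin speed |V_A| = rω = 11.957 m/s, perpendicular to OA.
Rod angle: sinφ = −(r/L) sinθ ⇒ φ = -6.292°; ω_rod = −rω cosθ/√(L²−r²sin²θ) = +70.265 rad/s.
V_P = V_A + ω_rod × AP, with AP = 0.0919 m along the rod.
Components: V_Px = −rω sinθ − a·ω_rod·sinφ = -4.9795 m/s;  V_Py = rω cosθ + a·ω_rod·cosφ = -4.0997 m/s.
|V_P| = √(V_Px² + V_Py²) = 6.4501 m/s.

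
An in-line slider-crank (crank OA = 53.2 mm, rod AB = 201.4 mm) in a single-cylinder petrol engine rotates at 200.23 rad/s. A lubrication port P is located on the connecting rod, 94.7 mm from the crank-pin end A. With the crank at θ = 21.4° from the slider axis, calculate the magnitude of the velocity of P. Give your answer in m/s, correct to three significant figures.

ω = 200.2 rad/s.  Crank-pin speed |V_A| = rω = 10.652 m/s, perpendicular to OA.
Rod angle: sinφ = −(r/L) sinθ ⇒ φ = -5.531°; ω_rod = −rω cosθ/√(L²−r²sin²θ) = -49.475 rad/s.
V_P = V_A + ω_rod × AP, with AP = 0.0947 m along the rod.
Components: V_Px = −rω sinθ − a·ω_rod·sinφ = -4.3383 m/s;  V_Py = rω cosθ + a·ω_rod·cosφ = +5.2544 m/s.
|V_P| = √(V_Px² + V_Py²) = 6.8139 m/s.

6.81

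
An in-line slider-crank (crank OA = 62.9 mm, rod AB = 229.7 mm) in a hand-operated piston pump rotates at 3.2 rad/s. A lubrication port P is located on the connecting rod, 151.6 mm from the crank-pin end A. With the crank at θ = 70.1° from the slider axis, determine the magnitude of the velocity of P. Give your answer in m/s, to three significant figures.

0.203

ω = 3.2 rad/s.  Crank-pin speed |V_A| = rω = 0.20128 m/s, perpendicular to OA.
Rod angle: sinφ = −(r/L) sinθ ⇒ φ = -14.921°; ω_rod = −rω cosθ/√(L²−r²sin²θ) = -0.30867 rad/s.
V_P = V_A + ω_rod × AP, with AP = 0.1516 m along the rod.
Components: V_Px = −rω sinθ − a·ω_rod·sinφ = -0.20131 m/s;  V_Py = rω cosθ + a·ω_rod·cosφ = +0.023295 m/s.
|V_P| = √(V_Px² + V_Py²) = 0.20265 m/s.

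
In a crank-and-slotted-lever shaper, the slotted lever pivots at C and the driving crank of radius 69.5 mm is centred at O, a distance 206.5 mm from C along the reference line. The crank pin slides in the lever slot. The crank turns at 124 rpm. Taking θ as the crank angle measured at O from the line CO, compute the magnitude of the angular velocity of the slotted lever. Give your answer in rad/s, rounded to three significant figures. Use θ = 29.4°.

3.11

ω = 12.99 rad/s (from 124 rpm).
Crank pin A relative to C: A = (d + r cosθ, r sinθ); lever angle φ = atan2(r sinθ, d + r cosθ).
Differentiating tanφ: φ̇ = rω(d cosθ + r)/(d² + r² + 2dr cosθ).
d² + r² + 2dr cosθ = |CA|² = 0.0724794 m²;  d cosθ + r = +0.24941 m.
|ω_lever| = |0.0695·12.99·+0.24941| / 0.0724794 = 3.1055 rad/s.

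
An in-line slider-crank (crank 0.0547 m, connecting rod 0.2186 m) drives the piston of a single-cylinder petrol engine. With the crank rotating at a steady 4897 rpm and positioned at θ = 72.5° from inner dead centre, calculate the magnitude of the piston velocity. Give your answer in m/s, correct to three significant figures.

ω = 2π·4897/60 = 512.8 rad/s
For an in-line slider-crank, x = r cosθ + √(L² − r² sin²θ), so v = −rω sinθ·[1 + r cosθ/√(L² − r² sin²θ)].
With r = 0.0547 m, L = 0.2186 m, θ = 72.5°: √(L² − r² sin²θ) = 0.21228 m.
v = −0.0547·512.8·0.95372·[1 + 0.0547·0.30071/0.21228] = -28.825 m/s.
|v| = 28.825 m/s.

28.8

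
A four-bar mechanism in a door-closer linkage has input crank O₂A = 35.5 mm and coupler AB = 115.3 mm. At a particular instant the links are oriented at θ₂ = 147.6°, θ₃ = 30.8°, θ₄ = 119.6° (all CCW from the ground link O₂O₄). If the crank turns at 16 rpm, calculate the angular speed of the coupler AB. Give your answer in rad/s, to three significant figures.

ω₂ = 1.676 rad/s (from 16 rpm).
Differentiating the loop-closure r₂e^{iθ₂}+r₃e^{iθ₃}=r₁+r₄e^{iθ₄} gives r₂ω₂e^{iθ₂}+r₃ω₃e^{iθ₃}=r₄ω₄e^{iθ₄}.
Eliminating the other unknown: ω₃ = r₂ω₂ sin(θ₄−θ₂) / [r₃ sin(θ₃−θ₄)].
Numerator sine = -0.46947; denominator sine = -0.99978.
Result = 0.0355·1.676·(-0.46947) / (0.1153·(-0.99978)) = +0.24224 rad/s; magnitude 0.24224 rad/s.

0.242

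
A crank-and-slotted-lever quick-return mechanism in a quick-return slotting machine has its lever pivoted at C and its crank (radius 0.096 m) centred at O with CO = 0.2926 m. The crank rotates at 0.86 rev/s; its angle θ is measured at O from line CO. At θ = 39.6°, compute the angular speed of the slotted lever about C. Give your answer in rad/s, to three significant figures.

1.21

ω = 5.404 rad/s (from 0.86 rev/s).
Crank pin A relative to C: A = (d + r cosθ, r sinθ); lever angle φ = atan2(r sinθ, d + r cosθ).
Differentiating tanφ: φ̇ = rω(d cosθ + r)/(d² + r² + 2dr cosθ).
d² + r² + 2dr cosθ = |CA|² = 0.138118 m²;  d cosθ + r = +0.32145 m.
|ω_lever| = |0.096·5.404·+0.32145| / 0.138118 = 1.2073 rad/s.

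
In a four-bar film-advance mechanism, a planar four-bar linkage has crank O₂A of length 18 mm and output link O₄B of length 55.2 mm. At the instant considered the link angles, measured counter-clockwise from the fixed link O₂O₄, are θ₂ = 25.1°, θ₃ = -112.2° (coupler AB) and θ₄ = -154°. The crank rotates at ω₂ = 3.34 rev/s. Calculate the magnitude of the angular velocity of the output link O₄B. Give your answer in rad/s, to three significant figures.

6.96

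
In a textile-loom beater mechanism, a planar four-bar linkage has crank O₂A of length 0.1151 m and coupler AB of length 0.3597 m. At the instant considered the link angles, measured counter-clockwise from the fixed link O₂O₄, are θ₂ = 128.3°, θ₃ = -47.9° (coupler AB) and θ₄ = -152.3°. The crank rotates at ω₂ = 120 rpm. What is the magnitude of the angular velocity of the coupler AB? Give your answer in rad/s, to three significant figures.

4.08

ω₂ = 12.57 rad/s (from 120 rpm).
Differentiating the loop-closure r₂e^{iθ₂}+r₃e^{iθ₃}=r₁+r₄e^{iθ₄} gives r₂ω₂e^{iθ₂}+r₃ω₃e^{iθ₃}=r₄ω₄e^{iθ₄}.
Eliminating the other unknown: ω₃ = r₂ω₂ sin(θ₄−θ₂) / [r₃ sin(θ₃−θ₄)].
Numerator sine = +0.98294; denominator sine = +0.96858.
Result = 0.1151·12.57·(+0.98294) / (0.3597·(+0.96858)) = +4.0807 rad/s; magnitude 4.0807 rad/s.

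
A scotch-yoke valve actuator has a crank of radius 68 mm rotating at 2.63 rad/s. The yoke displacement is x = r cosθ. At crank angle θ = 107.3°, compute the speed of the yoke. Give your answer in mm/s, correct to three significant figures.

171

ω = 2.63 rad/s
x = r cosθ ⇒ ẋ = −rω sinθ.
|v| = rω|sinθ| = 0.068·2.63·|sin 107.3°| = 0.17075 m/s = 170.75 mm/s.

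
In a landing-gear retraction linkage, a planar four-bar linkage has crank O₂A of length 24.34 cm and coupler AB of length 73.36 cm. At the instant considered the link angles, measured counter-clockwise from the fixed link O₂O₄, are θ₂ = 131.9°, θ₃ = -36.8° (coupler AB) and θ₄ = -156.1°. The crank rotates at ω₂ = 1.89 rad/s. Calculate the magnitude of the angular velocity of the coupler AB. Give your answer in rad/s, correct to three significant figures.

ω₂ = 1.89 rad/s
Differentiating the loop-closure r₂e^{iθ₂}+r₃e^{iθ₃}=r₁+r₄e^{iθ₄} gives r₂ω₂e^{iθ₂}+r₃ω₃e^{iθ₃}=r₄ω₄e^{iθ₄}.
Eliminating the other unknown: ω₃ = r₂ω₂ sin(θ₄−θ₂) / [r₃ sin(θ₃−θ₄)].
Numerator sine = +0.95106; denominator sine = +0.87207.
Result = 0.2434·1.89·(+0.95106) / (0.7336·(+0.87207)) = +0.68388 rad/s; magnitude 0.68388 rad/s.

0.684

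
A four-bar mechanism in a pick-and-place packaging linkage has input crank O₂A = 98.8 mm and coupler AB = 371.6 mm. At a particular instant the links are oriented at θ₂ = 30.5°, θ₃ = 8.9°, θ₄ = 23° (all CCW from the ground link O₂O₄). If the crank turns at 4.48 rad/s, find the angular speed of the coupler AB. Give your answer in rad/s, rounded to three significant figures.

ω₂ = 4.48 rad/s
Differentiating the loop-closure r₂e^{iθ₂}+r₃e^{iθ₃}=r₁+r₄e^{iθ₄} gives r₂ω₂e^{iθ₂}+r₃ω₃e^{iθ₃}=r₄ω₄e^{iθ₄}.
Eliminating the other unknown: ω₃ = r₂ω₂ sin(θ₄−θ₂) / [r₃ sin(θ₃−θ₄)].
Numerator sine = -0.13053; denominator sine = -0.24362.
Result = 0.0988·4.48·(-0.13053) / (0.3716·(-0.24362)) = +0.63819 rad/s; magnitude 0.63819 rad/s.

0.638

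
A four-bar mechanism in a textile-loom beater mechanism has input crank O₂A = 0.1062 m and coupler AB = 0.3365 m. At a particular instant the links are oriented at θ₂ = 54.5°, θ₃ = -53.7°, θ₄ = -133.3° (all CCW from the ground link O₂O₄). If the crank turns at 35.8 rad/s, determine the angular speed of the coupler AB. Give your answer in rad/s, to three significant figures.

1.56

ω₂ = 35.8 rad/s
Differentiating the loop-closure r₂e^{iθ₂}+r₃e^{iθ₃}=r₁+r₄e^{iθ₄} gives r₂ω₂e^{iθ₂}+r₃ω₃e^{iθ₃}=r₄ω₄e^{iθ₄}.
Eliminating the other unknown: ω₃ = r₂ω₂ sin(θ₄−θ₂) / [r₃ sin(θ₃−θ₄)].
Numerator sine = +0.13572; denominator sine = +0.98357.
Result = 0.1062·35.8·(+0.13572) / (0.3365·(+0.98357)) = +1.559 rad/s; magnitude 1.559 rad/s.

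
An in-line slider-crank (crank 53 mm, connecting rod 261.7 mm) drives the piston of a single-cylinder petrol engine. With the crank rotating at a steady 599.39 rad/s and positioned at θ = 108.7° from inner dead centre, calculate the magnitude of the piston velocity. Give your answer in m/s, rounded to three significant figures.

28.1

ω = 599.4 rad/s
For an in-line slider-crank, x = r cosθ + √(L² − r² sin²θ), so v = −rω sinθ·[1 + r cosθ/√(L² − r² sin²θ)].
With r = 0.053 m, L = 0.2617 m, θ = 108.7°: √(L² − r² sin²θ) = 0.25684 m.
v = −0.053·599.4·0.94721·[1 + 0.053·-0.32061/0.25684] = -28.1 m/s.
|v| = 28.1 m/s.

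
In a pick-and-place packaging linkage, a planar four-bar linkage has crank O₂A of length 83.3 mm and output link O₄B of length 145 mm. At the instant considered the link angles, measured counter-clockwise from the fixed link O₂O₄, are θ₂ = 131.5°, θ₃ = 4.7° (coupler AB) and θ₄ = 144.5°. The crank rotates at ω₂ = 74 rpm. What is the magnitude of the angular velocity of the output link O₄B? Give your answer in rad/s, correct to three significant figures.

5.52

ω₂ = 7.749 rad/s (from 74 rpm).
Differentiating the loop-closure r₂e^{iθ₂}+r₃e^{iθ₃}=r₁+r₄e^{iθ₄} gives r₂ω₂e^{iθ₂}+r₃ω₃e^{iθ₃}=r₄ω₄e^{iθ₄}.
Eliminating the other unknown: ω₄ = r₂ω₂ sin(θ₂−θ₃) / [r₄ sin(θ₄−θ₃)].
Numerator sine = +0.80073; denominator sine = +0.64546.
Result = 0.0833·7.749·(+0.80073) / (0.145·(+0.64546)) = +5.5228 rad/s; magnitude 5.5228 rad/s.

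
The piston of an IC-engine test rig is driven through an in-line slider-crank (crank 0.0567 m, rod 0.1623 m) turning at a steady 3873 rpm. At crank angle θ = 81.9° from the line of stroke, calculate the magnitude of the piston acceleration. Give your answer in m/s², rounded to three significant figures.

2010

ω = 2π·3873/60 = 405.6 rad/s
x(θ) = r cosθ + √(L² − r² sin²θ); with ω constant, a = ω²·d²x/dθ².
d²x/dθ² = −r cosθ − r²(cos2θ)/√u − r⁴ sin²2θ/(4u^{3/2}),  u = L² − r² sin²θ = 0.0231902 m².
Substituting r = 0.0567 m, L = 0.1623 m, θ = 81.9°: d²x/dθ² = +0.012227 m.
a = ω²·d²x/dθ² = (405.6)²·(+0.012227) = +2011.3 m/s²;  |a| = 2011.3 m/s².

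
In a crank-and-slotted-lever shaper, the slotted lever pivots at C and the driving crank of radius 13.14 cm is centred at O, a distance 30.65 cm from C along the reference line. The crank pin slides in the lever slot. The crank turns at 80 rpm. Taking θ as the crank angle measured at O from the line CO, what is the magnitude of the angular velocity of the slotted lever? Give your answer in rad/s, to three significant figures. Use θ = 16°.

2.49

ω = 8.378 rad/s (from 80 rpm).
Crank pin A relative to C: A = (d + r cosθ, r sinθ); lever angle φ = atan2(r sinθ, d + r cosθ).
Differentiating tanφ: φ̇ = rω(d cosθ + r)/(d² + r² + 2dr cosθ).
d² + r² + 2dr cosθ = |CA|² = 0.188636 m²;  d cosθ + r = +0.42603 m.
|ω_lever| = |0.1314·8.378·+0.42603| / 0.188636 = 2.4861 rad/s.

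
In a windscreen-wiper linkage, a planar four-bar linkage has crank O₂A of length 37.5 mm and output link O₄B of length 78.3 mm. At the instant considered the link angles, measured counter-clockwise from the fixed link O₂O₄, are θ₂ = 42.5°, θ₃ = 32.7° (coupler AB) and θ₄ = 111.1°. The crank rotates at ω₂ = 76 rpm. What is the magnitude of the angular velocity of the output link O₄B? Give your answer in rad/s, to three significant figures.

ω₂ = 7.959 rad/s (from 76 rpm).
Differentiating the loop-closure r₂e^{iθ₂}+r₃e^{iθ₃}=r₁+r₄e^{iθ₄} gives r₂ω₂e^{iθ₂}+r₃ω₃e^{iθ₃}=r₄ω₄e^{iθ₄}.
Eliminating the other unknown: ω₄ = r₂ω₂ sin(θ₂−θ₃) / [r₄ sin(θ₄−θ₃)].
Numerator sine = +0.17021; denominator sine = +0.97958.
Result = 0.0375·7.959·(+0.17021) / (0.0783·(+0.97958)) = +0.6623 rad/s; magnitude 0.6623 rad/s.

0.662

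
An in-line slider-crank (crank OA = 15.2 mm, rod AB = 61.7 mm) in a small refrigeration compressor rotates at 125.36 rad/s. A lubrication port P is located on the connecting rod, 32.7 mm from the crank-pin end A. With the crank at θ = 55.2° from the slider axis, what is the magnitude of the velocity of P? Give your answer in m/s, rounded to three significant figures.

1.76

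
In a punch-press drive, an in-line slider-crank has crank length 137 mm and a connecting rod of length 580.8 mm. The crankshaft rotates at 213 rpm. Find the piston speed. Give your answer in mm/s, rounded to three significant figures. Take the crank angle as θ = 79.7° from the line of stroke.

ω = 2π·213/60 = 22.31 rad/s
For an in-line slider-crank, x = r cosθ + √(L² − r² sin²θ), so v = −rω sinθ·[1 + r cosθ/√(L² − r² sin²θ)].
With r = 0.137 m, L = 0.5808 m, θ = 79.7°: √(L² − r² sin²θ) = 0.56494 m.
v = −0.137·22.31·0.98389·[1 + 0.137·0.17880/0.56494] = -3.1369 m/s.
|v| = 3.1369 m/s = 3136.9 mm/s.

3140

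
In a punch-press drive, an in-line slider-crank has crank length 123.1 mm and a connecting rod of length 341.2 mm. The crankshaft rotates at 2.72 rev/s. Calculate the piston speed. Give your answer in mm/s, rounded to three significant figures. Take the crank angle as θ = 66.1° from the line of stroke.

2220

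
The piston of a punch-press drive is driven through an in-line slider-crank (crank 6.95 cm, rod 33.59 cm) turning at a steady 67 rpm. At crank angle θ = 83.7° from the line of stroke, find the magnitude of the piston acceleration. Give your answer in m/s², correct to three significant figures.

ω = 2π·67/60 = 7.016 rad/s
x(θ) = r cosθ + √(L² − r² sin²θ); with ω constant, a = ω²·d²x/dθ².
d²x/dθ² = −r cosθ − r²(cos2θ)/√u − r⁴ sin²2θ/(4u^{3/2}),  u = L² − r² sin²θ = 0.108057 m².
Substituting r = 0.0695 m, L = 0.3359 m, θ = 83.7°: d²x/dθ² = +0.0067059 m.
a = ω²·d²x/dθ² = (7.016)²·(+0.0067059) = +0.33011 m/s²;  |a| = 0.33011 m/s².

0.330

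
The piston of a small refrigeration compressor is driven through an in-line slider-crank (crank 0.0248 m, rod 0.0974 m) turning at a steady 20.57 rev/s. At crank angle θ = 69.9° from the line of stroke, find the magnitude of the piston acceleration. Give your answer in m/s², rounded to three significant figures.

ω = 2π·20.6 = 129.2 rad/s
x(θ) = r cosθ + √(L² − r² sin²θ); with ω constant, a = ω²·d²x/dθ².
d²x/dθ² = −r cosθ − r²(cos2θ)/√u − r⁴ sin²2θ/(4u^{3/2}),  u = L² − r² sin²θ = 0.00894436 m².
Substituting r = 0.0248 m, L = 0.0974 m, θ = 69.9°: d²x/dθ² = -0.0036022 m.
a = ω²·d²x/dθ² = (129.2)²·(-0.0036022) = -60.172 m/s²;  |a| = 60.172 m/s².

60.2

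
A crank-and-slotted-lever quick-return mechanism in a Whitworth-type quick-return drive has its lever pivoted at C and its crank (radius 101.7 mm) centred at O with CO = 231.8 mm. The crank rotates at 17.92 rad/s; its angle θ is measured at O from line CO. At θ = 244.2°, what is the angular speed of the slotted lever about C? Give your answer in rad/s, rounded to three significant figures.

0.0340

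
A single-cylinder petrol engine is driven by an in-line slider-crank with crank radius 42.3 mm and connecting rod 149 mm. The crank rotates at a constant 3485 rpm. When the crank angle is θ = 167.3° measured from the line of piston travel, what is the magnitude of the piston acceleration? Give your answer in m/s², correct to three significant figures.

4040

ω = 2π·3485/60 = 364.9 rad/s
x(θ) = r cosθ + √(L² − r² sin²θ); with ω constant, a = ω²·d²x/dθ².
d²x/dθ² = −r cosθ − r²(cos2θ)/√u − r⁴ sin²2θ/(4u^{3/2}),  u = L² − r² sin²θ = 0.0221145 m².
Substituting r = 0.0423 m, L = 0.149 m, θ = 167.3°: d²x/dθ² = +0.030351 m.
a = ω²·d²x/dθ² = (364.9)²·(+0.030351) = +4042.4 m/s²;  |a| = 4042.4 m/s².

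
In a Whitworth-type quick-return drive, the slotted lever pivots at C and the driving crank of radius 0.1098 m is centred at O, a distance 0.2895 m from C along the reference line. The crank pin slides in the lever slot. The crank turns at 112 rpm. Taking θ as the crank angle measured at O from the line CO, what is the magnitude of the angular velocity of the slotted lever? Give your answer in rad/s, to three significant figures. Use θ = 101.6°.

0.800

ω = 11.73 rad/s (from 112 rpm).
Crank pin A relative to C: A = (d + r cosθ, r sinθ); lever angle φ = atan2(r sinθ, d + r cosθ).
Differentiating tanφ: φ̇ = rω(d cosθ + r)/(d² + r² + 2dr cosθ).
d² + r² + 2dr cosθ = |CA|² = 0.0830829 m²;  d cosθ + r = +0.051588 m.
|ω_lever| = |0.1098·11.73·+0.051588| / 0.0830829 = 0.79962 rad/s.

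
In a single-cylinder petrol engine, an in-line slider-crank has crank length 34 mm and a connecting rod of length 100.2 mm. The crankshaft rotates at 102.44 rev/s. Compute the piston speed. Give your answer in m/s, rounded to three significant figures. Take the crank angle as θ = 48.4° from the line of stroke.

20.2

ω = 2π·102 = 643.6 rad/s
For an in-line slider-crank, x = r cosθ + √(L² − r² sin²θ), so v = −rω sinθ·[1 + r cosθ/√(L² − r² sin²θ)].
With r = 0.034 m, L = 0.1002 m, θ = 48.4°: √(L² − r² sin²θ) = 0.096921 m.
v = −0.034·643.6·0.74780·[1 + 0.034·0.66393/0.096921] = -20.176 m/s.
|v| = 20.176 m/s.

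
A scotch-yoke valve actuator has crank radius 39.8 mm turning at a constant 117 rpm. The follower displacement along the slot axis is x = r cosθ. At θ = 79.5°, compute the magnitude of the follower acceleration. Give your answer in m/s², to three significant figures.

ω = 12.25 rad/s (from 117 rpm).
x = r cosθ ⇒ ẍ = −rω² cosθ (ω constant).
|a| = rω²|cosθ| = 0.0398·(12.25)²·|cos 79.5°| = 1.0888 m/s².

1.09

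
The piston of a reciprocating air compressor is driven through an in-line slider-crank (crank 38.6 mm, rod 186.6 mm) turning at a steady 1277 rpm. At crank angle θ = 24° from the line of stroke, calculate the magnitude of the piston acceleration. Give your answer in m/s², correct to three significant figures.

ω = 2π·1277/60 = 133.7 rad/s
x(θ) = r cosθ + √(L² − r² sin²θ); with ω constant, a = ω²·d²x/dθ².
d²x/dθ² = −r cosθ − r²(cos2θ)/√u − r⁴ sin²2θ/(4u^{3/2}),  u = L² − r² sin²θ = 0.0345731 m².
Substituting r = 0.0386 m, L = 0.1866 m, θ = 24°: d²x/dθ² = -0.040672 m.
a = ω²·d²x/dθ² = (133.7)²·(-0.040672) = -727.34 m/s²;  |a| = 727.34 m/s².

727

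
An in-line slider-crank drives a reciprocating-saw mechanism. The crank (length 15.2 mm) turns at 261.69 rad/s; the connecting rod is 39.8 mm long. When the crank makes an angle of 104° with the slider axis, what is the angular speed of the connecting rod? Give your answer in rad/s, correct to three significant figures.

ω = 261.7 rad/s
The rod makes angle φ with the slider axis where L sinφ = r sinθ; differentiating, L cosφ·φ̇ = r ω cosθ.
L cosφ = √(L² − r² sin²θ) = 0.036966 m.
|ω_rod| = r ω |cosθ| / √(L² − r² sin²θ) = 0.0152·261.7·0.24192/0.036966 = 26.031 rad/s.

26.0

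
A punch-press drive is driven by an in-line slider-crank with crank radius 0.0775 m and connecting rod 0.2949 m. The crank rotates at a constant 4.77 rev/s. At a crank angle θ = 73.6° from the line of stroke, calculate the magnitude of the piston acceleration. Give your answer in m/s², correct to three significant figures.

3.87

ω = 2π·4.77 = 29.97 rad/s
x(θ) = r cosθ + √(L² − r² sin²θ); with ω constant, a = ω²·d²x/dθ².
d²x/dθ² = −r cosθ − r²(cos2θ)/√u − r⁴ sin²2θ/(4u^{3/2}),  u = L² − r² sin²θ = 0.0814386 m².
Substituting r = 0.0775 m, L = 0.2949 m, θ = 73.6°: d²x/dθ² = -0.004304 m.
a = ω²·d²x/dθ² = (29.97)²·(-0.004304) = -3.8661 m/s²;  |a| = 3.8661 m/s².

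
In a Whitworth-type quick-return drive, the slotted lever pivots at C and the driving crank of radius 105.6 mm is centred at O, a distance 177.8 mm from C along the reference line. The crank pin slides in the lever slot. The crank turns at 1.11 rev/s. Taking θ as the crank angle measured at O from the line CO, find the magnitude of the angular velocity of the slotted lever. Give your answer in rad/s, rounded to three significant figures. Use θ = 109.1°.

1.15

ω = 6.974 rad/s (from 1.11 rev/s).
Crank pin A relative to C: A = (d + r cosθ, r sinθ); lever angle φ = atan2(r sinθ, d + r cosθ).
Differentiating tanφ: φ̇ = rω(d cosθ + r)/(d² + r² + 2dr cosθ).
d² + r² + 2dr cosθ = |CA|² = 0.0304767 m²;  d cosθ + r = +0.047421 m.
|ω_lever| = |0.1056·6.974·+0.047421| / 0.0304767 = 1.146 rad/s.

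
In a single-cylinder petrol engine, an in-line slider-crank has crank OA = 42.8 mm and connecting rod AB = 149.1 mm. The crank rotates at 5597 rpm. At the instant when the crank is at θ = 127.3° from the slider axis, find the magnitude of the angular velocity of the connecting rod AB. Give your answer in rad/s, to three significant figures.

ω = 586.1 rad/s (converted from 5597 rpm).
The rod makes angle φ with the slider axis where L sinφ = r sinθ; differentiating, L cosφ·φ̇ = r ω cosθ.
L cosφ = √(L² − r² sin²θ) = 0.14516 m.
|ω_rod| = r ω |cosθ| / √(L² − r² sin²θ) = 0.0428·586.1·0.60599/0.14516 = 104.72 rad/s.

105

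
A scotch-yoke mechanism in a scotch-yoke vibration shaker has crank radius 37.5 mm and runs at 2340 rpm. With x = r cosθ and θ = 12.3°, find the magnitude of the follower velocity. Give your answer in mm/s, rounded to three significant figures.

1960

ω = 245 rad/s (from 2340 rpm).
x = r cosθ ⇒ ẋ = −rω sinθ.
|v| = rω|sinθ| = 0.0375·245·|sin 12.3°| = 1.9576 m/s = 1957.6 mm/s.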